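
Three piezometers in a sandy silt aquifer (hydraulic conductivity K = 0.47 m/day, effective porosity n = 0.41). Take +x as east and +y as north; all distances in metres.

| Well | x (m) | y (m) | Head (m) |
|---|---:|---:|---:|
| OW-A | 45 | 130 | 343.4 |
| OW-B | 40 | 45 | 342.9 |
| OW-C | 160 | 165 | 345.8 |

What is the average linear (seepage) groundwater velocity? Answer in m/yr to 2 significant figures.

8.4 m/yr

Differences from OW-A: to OW-B (Δx, Δy, Δh) = (-5, -85, -0.5); to OW-C = (115, 35, +2.4).
Solve a·Δx + b·Δy = Δh: det = (-5)·35 − 115·(-85) = 9600.
∂h/∂x = [(-0.5)·35 − (+2.4)·(-85)] / 9600 = +0.01943
∂h/∂y = [(-5)·(+2.4) − 115·(-0.5)] / 9600 = +0.004740
|∇h| = √(0.01943² + 0.004740²) = 0.02
Seepage velocity v = K·i/n = 0.47 × 0.02 / 0.41 = 0.02293 m/day = 8.375 m/yr.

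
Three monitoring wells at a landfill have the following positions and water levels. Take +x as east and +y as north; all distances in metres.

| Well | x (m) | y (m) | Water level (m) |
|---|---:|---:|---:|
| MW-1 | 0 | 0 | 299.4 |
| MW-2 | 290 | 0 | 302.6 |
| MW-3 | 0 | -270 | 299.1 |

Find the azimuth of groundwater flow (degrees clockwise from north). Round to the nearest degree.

264°

∂h/∂x = (302.6 − 299.4) / (290 − 0) = +0.01103
∂h/∂y = (299.1 − 299.4) / (-270 − 0) = +0.001111
Flow direction (−∇h) has components (-0.01103 E, -0.001111 N).
Azimuth = atan2(E, N) = atan2(-0.01103, -0.001111) = 264.3° ≈ 264°.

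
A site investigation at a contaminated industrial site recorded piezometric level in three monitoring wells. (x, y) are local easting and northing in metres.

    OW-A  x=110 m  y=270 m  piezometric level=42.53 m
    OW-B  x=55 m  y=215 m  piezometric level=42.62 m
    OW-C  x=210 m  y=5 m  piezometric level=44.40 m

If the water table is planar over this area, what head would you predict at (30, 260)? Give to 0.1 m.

42.3 m

With h = a·x + b·y + c and OW-A as origin, the differences give:
  (-55)·a + (-55)·b = +0.09
  100·a + (-265)·b = +1.87
Eliminate b (×(-265) and ×(-55), subtract): 20075·a = 79.000 → a = ∂h/∂x = +0.003935
Back-substitute: b = ∂h/∂y = -0.005572.
h(30, 260) = 42.53 + (+0.003935)·(-80) + (-0.005572)·(-10) = 42.53 -0.315 +0.056 = 42.271 m.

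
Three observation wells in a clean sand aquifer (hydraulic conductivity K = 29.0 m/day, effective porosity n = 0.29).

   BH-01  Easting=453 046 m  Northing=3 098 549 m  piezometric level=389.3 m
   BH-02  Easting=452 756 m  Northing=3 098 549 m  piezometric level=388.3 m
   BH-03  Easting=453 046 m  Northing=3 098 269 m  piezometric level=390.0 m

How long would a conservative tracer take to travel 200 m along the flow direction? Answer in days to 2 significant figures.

∂h/∂x = (388.3 − 389.3) / (452756 − 453046) = +0.003448
∂h/∂y = (390.0 − 389.3) / (3098269 − 3098549) = -0.002500
|∇h| = √(0.003448² + -0.002500²) = 0.004259
Seepage velocity v = K·i/n = 29.0 × 0.004259 / 0.29 = 0.4259 m/day.
t = 200 / 0.4259 = 469.6 days.

470 days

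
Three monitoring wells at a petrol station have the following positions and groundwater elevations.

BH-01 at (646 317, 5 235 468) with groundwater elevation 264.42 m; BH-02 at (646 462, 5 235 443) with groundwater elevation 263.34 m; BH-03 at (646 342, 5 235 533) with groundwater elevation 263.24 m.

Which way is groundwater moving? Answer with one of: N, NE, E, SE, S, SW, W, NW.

Taking BH-01 as reference: BH-02−BH-01 = (145, -25, -1.08); BH-03−BH-01 = (25, 65, -1.18).
Solve a·Δx + b·Δy = Δh: det = 145·65 − 25·(-25) = 10050.
∂h/∂x = [(-1.08)·65 − (-1.18)·(-25)] / 10050 = -0.009920
∂h/∂y = [145·(-1.18) − 25·(-1.08)] / 10050 = -0.01434
Flow = −∇h = (+0.009920 east, +0.01434 north), which points northeast.

NE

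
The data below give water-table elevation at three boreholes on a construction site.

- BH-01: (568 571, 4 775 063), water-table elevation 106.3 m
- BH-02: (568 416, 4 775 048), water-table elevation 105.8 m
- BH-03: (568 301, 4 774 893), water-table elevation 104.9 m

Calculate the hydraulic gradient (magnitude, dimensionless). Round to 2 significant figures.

Taking BH-01 as reference: BH-02−BH-01 = (-155, -15, -0.5); BH-03−BH-01 = (-270, -170, -1.4).
Solve a·Δx + b·Δy = Δh: det = (-155)·(-170) − (-270)·(-15) = 22300.
∂h/∂x = [(-0.5)·(-170) − (-1.4)·(-15)] / 22300 = +0.002870
∂h/∂y = [(-155)·(-1.4) − (-270)·(-0.5)] / 22300 = +0.003677
|∇h| = √(0.002870² + 0.003677²) = 0.004664

0.0047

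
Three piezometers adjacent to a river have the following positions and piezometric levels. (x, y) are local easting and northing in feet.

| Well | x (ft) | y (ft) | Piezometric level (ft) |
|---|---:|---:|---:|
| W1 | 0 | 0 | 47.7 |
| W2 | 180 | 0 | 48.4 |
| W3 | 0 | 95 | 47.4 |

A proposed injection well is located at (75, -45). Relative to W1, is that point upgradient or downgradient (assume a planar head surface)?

upgradient

∂h/∂x = (48.4 − 47.7) / (180 − 0) = +0.003889
∂h/∂y = (47.4 − 47.7) / (95 − 0) = -0.003158
Head at (75, -45) = 47.7 + (+0.003889)·(75) + (-0.003158)·(-45) = 48.13 ft.
That is higher than the 47.7 ft at W1, so the point is upgradient.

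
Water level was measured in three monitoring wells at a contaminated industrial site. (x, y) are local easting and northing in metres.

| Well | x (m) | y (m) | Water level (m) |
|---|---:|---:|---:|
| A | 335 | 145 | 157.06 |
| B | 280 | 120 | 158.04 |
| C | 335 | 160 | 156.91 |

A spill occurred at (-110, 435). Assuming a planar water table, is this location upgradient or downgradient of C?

Differences from A: to B (Δx, Δy, Δh) = (-55, -25, +0.98); to C = (0, 15, -0.15).
Determinant of the coordinate differences = (-55)·15 − 0·(-25) = -825.
∂h/∂x = [(+0.98)·15 − (-0.15)·(-25)] / -825 = -0.01327
∂h/∂y = [(-55)·(-0.15) − 0·(+0.98)] / -825 = -0.01000
Head at (-110, 435) = 157.06 + (-0.01327)·(-445) + (-0.01000)·(290) = 160.07 m.
That is higher than the 156.91 m at C, so the point is upgradient.

upgradient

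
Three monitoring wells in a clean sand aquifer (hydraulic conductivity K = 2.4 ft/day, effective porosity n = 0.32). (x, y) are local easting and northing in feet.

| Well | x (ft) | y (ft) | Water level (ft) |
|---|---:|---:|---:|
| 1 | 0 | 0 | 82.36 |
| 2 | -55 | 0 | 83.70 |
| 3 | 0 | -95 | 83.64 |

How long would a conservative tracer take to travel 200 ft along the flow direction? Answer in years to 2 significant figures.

2.6 years

∂h/∂x = (83.70 − 82.36) / (-55 − 0) = -0.02436
∂h/∂y = (83.64 − 82.36) / (-95 − 0) = -0.01347
|∇h| = √(-0.02436² + -0.01347²) = 0.02784
Seepage velocity v = K·i/n = 2.4 × 0.02784 / 0.32 = 0.2088 ft/day.
t = 200 / 0.2088 = 957.9 days = 2.62 years.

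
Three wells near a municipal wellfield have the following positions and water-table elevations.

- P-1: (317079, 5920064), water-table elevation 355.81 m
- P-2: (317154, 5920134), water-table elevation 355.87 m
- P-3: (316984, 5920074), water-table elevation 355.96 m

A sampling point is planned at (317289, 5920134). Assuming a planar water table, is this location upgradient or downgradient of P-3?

With h = a·x + b·y + c and P-1 as origin, the differences give:
  75·a + 70·b = +0.06
  (-95)·a + 10·b = +0.15
Eliminate b (×10 and ×70, subtract): 7400·a = -9.900 → a = ∂h/∂x = -0.001338
Back-substitute: b = ∂h/∂y = +0.002291.
Head at (317289, 5920134) = 355.81 + (-0.001338)·(210) + (+0.002291)·(70) = 355.69 m.
That is lower than the 355.96 m at P-3, so the point is downgradient.

downgradient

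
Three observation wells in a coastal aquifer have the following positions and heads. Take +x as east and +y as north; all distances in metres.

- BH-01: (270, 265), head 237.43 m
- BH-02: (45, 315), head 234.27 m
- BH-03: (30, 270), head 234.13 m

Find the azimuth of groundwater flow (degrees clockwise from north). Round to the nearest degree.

Three-point gradient (reference BH-01): Δ to BH-02 = (-225, 50, -3.16), Δ to BH-03 = (-240, 5, -3.30).
∂h/∂x = +0.01372, ∂h/∂y = -0.001462 (det = 10875).
Flow direction (−∇h) has components (-0.01372 E, +0.001462 N).
Azimuth = atan2(E, N) = atan2(-0.01372, +0.001462) = 276.1° ≈ 276°.

276°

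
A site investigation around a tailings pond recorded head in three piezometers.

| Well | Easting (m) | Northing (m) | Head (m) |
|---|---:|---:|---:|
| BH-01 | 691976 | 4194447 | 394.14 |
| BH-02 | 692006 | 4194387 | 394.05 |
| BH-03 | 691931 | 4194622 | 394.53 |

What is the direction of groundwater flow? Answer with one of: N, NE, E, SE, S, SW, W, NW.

Three-point gradient (reference BH-01): Δ to BH-02 = (30, -60, -0.09), Δ to BH-03 = (-45, 175, +0.39).
∂h/∂x = +0.003000, ∂h/∂y = +0.003000 (det = 2550).
Flow = −∇h = (-0.003000 east, -0.003000 north), which points southwest.

SW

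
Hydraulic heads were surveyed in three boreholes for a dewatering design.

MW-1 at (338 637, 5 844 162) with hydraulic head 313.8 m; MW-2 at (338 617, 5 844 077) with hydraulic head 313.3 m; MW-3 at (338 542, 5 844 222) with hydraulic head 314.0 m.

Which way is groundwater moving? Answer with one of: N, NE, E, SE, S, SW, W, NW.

Taking MW-1 as reference: MW-2−MW-1 = (-20, -85, -0.5); MW-3−MW-1 = (-95, 60, +0.2).
Solve a·Δx + b·Δy = Δh: det = (-20)·60 − (-95)·(-85) = -9275.
∂h/∂x = [(-0.5)·60 − (+0.2)·(-85)] / -9275 = +0.001402
∂h/∂y = [(-20)·(+0.2) − (-95)·(-0.5)] / -9275 = +0.005553
Flow = −∇h = (-0.001402 east, -0.005553 north), which points south.

S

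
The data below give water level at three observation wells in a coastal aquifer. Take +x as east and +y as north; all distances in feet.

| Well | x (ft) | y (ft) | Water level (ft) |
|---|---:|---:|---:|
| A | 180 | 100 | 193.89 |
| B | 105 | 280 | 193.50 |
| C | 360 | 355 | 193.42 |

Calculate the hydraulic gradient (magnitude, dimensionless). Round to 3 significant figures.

Taking A as reference: B−A = (-75, 180, -0.39); C−A = (180, 255, -0.47).
Determinant of the coordinate differences = (-75)·255 − 180·180 = -51525.
∂h/∂x = [(-0.39)·255 − (-0.47)·180] / -51525 = +0.0002882
∂h/∂y = [(-75)·(-0.47) − 180·(-0.39)] / -51525 = -0.002047
|∇h| = √(0.0002882² + -0.002047²) = 0.002067

0.00207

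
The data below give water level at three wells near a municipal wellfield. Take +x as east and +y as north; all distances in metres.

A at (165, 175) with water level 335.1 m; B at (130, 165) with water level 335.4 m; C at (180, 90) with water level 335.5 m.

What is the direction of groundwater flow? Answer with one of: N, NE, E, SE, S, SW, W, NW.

Three-point gradient (reference A): Δ to B = (-35, -10, +0.3), Δ to C = (15, -85, +0.4).
∂h/∂x = -0.006880, ∂h/∂y = -0.005920 (det = 3125).
Flow = −∇h = (+0.006880 east, +0.005920 north), which points northeast.

NE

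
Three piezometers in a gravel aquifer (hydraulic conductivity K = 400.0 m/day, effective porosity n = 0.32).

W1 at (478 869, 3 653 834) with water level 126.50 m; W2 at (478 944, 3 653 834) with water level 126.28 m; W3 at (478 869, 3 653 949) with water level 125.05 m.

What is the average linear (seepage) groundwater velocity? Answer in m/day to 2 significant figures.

16 m/day

∂h/∂x = (126.28 − 126.50) / (478944 − 478869) = -0.002933
∂h/∂y = (125.05 − 126.50) / (3653949 − 3653834) = -0.01261
|∇h| = √(-0.002933² + -0.01261²) = 0.01295
Seepage velocity v = K·i/n = 400.0 × 0.01295 / 0.32 = 16.19 m/day.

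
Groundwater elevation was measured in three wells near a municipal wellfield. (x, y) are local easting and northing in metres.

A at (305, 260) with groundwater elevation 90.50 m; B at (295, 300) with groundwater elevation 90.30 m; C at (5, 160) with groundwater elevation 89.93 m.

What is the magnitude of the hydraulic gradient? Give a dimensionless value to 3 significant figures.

Three-point gradient (reference A): Δ to B = (-10, 40, -0.20), Δ to C = (-300, -100, -0.57).
∂h/∂x = +0.003292, ∂h/∂y = -0.004177 (det = 13000).
|∇h| = √(0.003292² + -0.004177²) = 0.005318

0.00532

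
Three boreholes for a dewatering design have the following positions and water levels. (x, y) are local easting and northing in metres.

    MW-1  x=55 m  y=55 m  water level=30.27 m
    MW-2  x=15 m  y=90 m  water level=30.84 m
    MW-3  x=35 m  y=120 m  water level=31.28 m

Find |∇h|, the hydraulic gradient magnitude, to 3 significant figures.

With h = a·x + b·y + c and MW-1 as origin, the differences give:
  (-40)·a + 35·b = +0.57
  (-20)·a + 65·b = +1.01
Eliminate b (×65 and ×35, subtract): -1900·a = 1.700 → a = ∂h/∂x = -0.0008947
Back-substitute: b = ∂h/∂y = +0.01526.
|∇h| = √(-0.0008947² + 0.01526²) = 0.01529

0.0153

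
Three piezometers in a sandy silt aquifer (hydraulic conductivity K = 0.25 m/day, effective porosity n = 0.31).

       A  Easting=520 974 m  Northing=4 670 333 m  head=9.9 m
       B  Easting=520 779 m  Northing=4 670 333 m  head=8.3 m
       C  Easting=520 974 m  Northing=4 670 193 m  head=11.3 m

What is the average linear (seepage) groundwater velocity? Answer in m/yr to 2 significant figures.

∂h/∂x = (8.3 − 9.9) / (520779 − 520974) = +0.008205
∂h/∂y = (11.3 − 9.9) / (4670193 − 4670333) = -0.01000
|∇h| = √(0.008205² + -0.01000²) = 0.01294
Seepage velocity v = K·i/n = 0.25 × 0.01294 / 0.31 = 0.01044 m/day = 3.813 m/yr.

3.8 m/yr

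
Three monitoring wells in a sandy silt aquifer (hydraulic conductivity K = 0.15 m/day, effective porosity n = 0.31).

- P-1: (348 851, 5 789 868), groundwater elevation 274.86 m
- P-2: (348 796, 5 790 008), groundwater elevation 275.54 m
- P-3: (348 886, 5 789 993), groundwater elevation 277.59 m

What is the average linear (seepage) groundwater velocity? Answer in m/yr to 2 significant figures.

5.2 m/yr

Three-point gradient (reference P-1): Δ to P-2 = (-55, 140, +0.68), Δ to P-3 = (35, 125, +2.73).
∂h/∂x = +0.02524, ∂h/∂y = +0.01477 (det = -11775).
|∇h| = √(0.02524² + 0.01477²) = 0.02924
Seepage velocity v = K·i/n = 0.15 × 0.02924 / 0.31 = 0.01415 m/day = 5.168 m/yr.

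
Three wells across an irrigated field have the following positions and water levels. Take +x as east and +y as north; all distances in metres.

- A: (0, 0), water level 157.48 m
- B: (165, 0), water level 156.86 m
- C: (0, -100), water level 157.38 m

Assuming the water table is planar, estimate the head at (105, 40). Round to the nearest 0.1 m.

∂h/∂x = (156.86 − 157.48) / (165 − 0) = -0.003758
∂h/∂y = (157.38 − 157.48) / (-100 − 0) = +0.0010000
h(105, 40) = 157.48 + (-0.003758)·(105) + (+0.0010000)·(40) = 157.48 -0.395 +0.040 = 157.125 m.

157.1 m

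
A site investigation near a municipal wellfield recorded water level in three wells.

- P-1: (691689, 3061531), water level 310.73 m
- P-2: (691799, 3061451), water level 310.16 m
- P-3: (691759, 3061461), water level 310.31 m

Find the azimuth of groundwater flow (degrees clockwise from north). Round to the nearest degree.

135°

Differences from P-1: to P-2 (Δx, Δy, Δh) = (110, -80, -0.57); to P-3 = (70, -70, -0.42).
Solve a·Δx + b·Δy = Δh: det = 110·(-70) − 70·(-80) = -2100.
∂h/∂x = [(-0.57)·(-70) − (-0.42)·(-80)] / -2100 = -0.003000
∂h/∂y = [110·(-0.42) − 70·(-0.57)] / -2100 = +0.003000
Flow direction (−∇h) has components (+0.003000 E, -0.003000 N).
Azimuth = atan2(E, N) = atan2(+0.003000, -0.003000) = 135.0° ≈ 135°.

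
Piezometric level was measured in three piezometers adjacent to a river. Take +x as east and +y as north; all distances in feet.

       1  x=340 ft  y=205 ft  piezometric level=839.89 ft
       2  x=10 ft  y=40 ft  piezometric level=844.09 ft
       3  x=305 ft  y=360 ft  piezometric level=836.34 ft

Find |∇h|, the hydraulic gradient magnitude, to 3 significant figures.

Taking 1 as reference: 2−1 = (-330, -165, +4.20); 3−1 = (-35, 155, -3.55).
Solve a·Δx + b·Δy = Δh: det = (-330)·155 − (-35)·(-165) = -56925.
∂h/∂x = [(+4.20)·155 − (-3.55)·(-165)] / -56925 = -0.001146
∂h/∂y = [(-330)·(-3.55) − (-35)·(+4.20)] / -56925 = -0.02316
|∇h| = √(-0.001146² + -0.02316²) = 0.02319

0.0232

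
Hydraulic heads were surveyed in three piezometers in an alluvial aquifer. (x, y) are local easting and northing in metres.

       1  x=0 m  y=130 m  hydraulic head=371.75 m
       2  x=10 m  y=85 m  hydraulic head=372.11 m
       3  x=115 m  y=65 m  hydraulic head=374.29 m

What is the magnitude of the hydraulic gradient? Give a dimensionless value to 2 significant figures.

0.020

Three-point gradient (reference 1): Δ to 2 = (10, -45, +0.36), Δ to 3 = (115, -65, +2.54).
∂h/∂x = +0.02009, ∂h/∂y = -0.003536 (det = 4525).
|∇h| = √(0.02009² + -0.003536²) = 0.0204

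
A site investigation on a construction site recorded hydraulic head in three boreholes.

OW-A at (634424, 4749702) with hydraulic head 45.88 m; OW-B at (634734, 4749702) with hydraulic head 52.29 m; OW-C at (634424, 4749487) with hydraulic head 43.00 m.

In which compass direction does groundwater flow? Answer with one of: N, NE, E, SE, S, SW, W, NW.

∂h/∂x = (52.29 − 45.88) / (634734 − 634424) = +0.02068
∂h/∂y = (43.00 − 45.88) / (4749487 − 4749702) = +0.01340
Flow = −∇h = (-0.02068 east, -0.01340 north), which points southwest.

SW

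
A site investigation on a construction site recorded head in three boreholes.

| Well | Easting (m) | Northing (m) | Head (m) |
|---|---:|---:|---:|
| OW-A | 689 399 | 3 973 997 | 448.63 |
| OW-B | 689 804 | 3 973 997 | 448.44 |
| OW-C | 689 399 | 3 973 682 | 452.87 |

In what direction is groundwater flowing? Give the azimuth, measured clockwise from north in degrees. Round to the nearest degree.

∂h/∂x = (448.44 − 448.63) / (689804 − 689399) = -0.0004691
∂h/∂y = (452.87 − 448.63) / (3973682 − 3973997) = -0.01346
Flow direction (−∇h) has components (+0.0004691 E, +0.01346 N).
Azimuth = atan2(E, N) = atan2(+0.0004691, +0.01346) = 2.0° ≈ 002°.

002°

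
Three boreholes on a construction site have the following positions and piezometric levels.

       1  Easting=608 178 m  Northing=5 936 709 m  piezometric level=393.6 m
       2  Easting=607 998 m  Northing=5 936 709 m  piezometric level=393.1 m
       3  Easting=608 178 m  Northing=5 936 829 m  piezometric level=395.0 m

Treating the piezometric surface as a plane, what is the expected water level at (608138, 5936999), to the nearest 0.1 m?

396.9 m

∂h/∂x = (393.1 − 393.6) / (607998 − 608178) = +0.002778
∂h/∂y = (395.0 − 393.6) / (5936829 − 5936709) = +0.01167
h(608138, 5936999) = 393.6 + (+0.002778)·(-40) + (+0.01167)·(290) = 393.6 -0.111 +3.383 = 396.872 m.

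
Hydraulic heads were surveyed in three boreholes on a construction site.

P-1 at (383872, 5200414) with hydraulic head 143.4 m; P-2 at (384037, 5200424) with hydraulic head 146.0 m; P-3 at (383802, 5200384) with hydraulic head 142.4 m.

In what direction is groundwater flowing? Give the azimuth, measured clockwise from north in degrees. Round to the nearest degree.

284°

With h = a·x + b·y + c and P-1 as origin, the differences give:
  165·a + 10·b = +2.6
  (-70)·a + (-30)·b = -1.0
Eliminate b (×(-30) and ×10, subtract): -4250·a = -68.00 → a = ∂h/∂x = +0.01600
Back-substitute: b = ∂h/∂y = -0.004000.
Flow direction (−∇h) has components (-0.01600 E, +0.004000 N).
Azimuth = atan2(E, N) = atan2(-0.01600, +0.004000) = 284.0° ≈ 284°.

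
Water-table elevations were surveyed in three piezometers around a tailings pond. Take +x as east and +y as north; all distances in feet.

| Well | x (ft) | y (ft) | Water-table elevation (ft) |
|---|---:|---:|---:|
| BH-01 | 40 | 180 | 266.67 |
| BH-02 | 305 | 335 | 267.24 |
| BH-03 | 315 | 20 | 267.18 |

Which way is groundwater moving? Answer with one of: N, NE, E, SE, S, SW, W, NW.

Differences from BH-01: to BH-02 (Δx, Δy, Δh) = (265, 155, +0.57); to BH-03 = (275, -160, +0.51).
Determinant of the coordinate differences = 265·(-160) − 275·155 = -85025.
∂h/∂x = [(+0.57)·(-160) − (+0.51)·155] / -85025 = +0.002002
∂h/∂y = [265·(+0.51) − 275·(+0.57)] / -85025 = +0.0002540
Flow = −∇h = (-0.002002 east, -0.0002540 north), which points west.

W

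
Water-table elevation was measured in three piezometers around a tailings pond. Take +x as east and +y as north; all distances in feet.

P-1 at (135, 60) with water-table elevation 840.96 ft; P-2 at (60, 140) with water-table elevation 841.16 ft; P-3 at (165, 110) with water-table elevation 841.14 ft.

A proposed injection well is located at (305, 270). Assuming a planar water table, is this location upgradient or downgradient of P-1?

upgradient

Three-point gradient (reference P-1): Δ to P-2 = (-75, 80, +0.20), Δ to P-3 = (30, 50, +0.18).
∂h/∂x = +0.0007154, ∂h/∂y = +0.003171 (det = -6150).
Head at (305, 270) = 840.96 + (+0.0007154)·(170) + (+0.003171)·(210) = 841.75 ft.
That is higher than the 840.96 ft at P-1, so the point is upgradient.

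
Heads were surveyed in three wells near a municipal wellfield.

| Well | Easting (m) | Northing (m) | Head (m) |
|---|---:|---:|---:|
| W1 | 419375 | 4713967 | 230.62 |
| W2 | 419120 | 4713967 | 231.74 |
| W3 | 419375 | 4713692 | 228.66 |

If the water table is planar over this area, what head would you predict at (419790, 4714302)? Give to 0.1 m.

∂h/∂x = (231.74 − 230.62) / (419120 − 419375) = -0.004392
∂h/∂y = (228.66 − 230.62) / (4713692 − 4713967) = +0.007127
h(419790, 4714302) = 230.62 + (-0.004392)·(415) + (+0.007127)·(335) = 230.62 -1.823 +2.388 = 231.185 m.

231.2 m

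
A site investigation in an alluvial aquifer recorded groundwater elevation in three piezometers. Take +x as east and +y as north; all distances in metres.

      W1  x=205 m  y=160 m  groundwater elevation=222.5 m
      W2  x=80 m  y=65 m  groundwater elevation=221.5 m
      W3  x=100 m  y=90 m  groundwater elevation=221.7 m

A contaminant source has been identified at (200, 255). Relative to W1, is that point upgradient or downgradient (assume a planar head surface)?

Taking W1 as reference: W2−W1 = (-125, -95, -1.0); W3−W1 = (-105, -70, -0.8).
Solve a·Δx + b·Δy = Δh: det = (-125)·(-70) − (-105)·(-95) = -1225.
∂h/∂x = [(-1.0)·(-70) − (-0.8)·(-95)] / -1225 = +0.004898
∂h/∂y = [(-125)·(-0.8) − (-105)·(-1.0)] / -1225 = +0.004082
Head at (200, 255) = 222.5 + (+0.004898)·(-5) + (+0.004082)·(95) = 222.86 m.
That is higher than the 222.5 m at W1, so the point is upgradient.

upgradient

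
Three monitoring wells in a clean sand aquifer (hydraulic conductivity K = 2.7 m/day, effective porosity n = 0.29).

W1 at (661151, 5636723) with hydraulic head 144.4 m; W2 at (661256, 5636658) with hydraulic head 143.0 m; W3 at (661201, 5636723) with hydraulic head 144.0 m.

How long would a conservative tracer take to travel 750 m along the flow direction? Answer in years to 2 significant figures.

19 years

With h = a·x + b·y + c and W1 as origin, the differences give:
  105·a + (-65)·b = -1.4
  50·a + 0·b = -0.4
Eliminate b (×0 and ×(-65), subtract): 3250·a = -26.00 → a = ∂h/∂x = -0.008000
Back-substitute: b = ∂h/∂y = +0.008615.
|∇h| = √(-0.008000² + 0.008615²) = 0.01176
Seepage velocity v = K·i/n = 2.7 × 0.01176 / 0.29 = 0.1095 m/day.
t = 750 / 0.1095 = 6849 days = 18.8 years.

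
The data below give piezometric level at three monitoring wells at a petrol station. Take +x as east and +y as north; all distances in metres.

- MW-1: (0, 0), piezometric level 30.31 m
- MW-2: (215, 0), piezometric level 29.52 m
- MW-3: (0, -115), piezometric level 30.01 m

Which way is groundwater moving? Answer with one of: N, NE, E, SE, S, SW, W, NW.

∂h/∂x = (29.52 − 30.31) / (215 − 0) = -0.003674
∂h/∂y = (30.01 − 30.31) / (-115 − 0) = +0.002609
Flow = −∇h = (+0.003674 east, -0.002609 north), which points southeast.

SE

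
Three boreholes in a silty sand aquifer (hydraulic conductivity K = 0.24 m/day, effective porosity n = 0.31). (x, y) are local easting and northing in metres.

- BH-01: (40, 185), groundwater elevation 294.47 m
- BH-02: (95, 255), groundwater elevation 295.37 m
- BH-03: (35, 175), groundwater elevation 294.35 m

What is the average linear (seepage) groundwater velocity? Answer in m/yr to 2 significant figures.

3.1 m/yr

Differences from BH-01: to BH-02 (Δx, Δy, Δh) = (55, 70, +0.90); to BH-03 = (-5, -10, -0.12).
Determinant of the coordinate differences = 55·(-10) − (-5)·70 = -200.
∂h/∂x = [(+0.90)·(-10) − (-0.12)·70] / -200 = +0.003000
∂h/∂y = [55·(-0.12) − (-5)·(+0.90)] / -200 = +0.01050
|∇h| = √(0.003000² + 0.01050²) = 0.01092
Seepage velocity v = K·i/n = 0.24 × 0.01092 / 0.31 = 0.008454 m/day = 3.088 m/yr.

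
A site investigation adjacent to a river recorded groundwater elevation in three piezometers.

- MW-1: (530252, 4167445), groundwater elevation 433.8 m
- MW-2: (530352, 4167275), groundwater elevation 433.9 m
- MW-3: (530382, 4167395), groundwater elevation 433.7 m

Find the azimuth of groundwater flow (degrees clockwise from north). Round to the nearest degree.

044°

With h = a·x + b·y + c and MW-1 as origin, the differences give:
  100·a + (-170)·b = +0.1
  130·a + (-50)·b = -0.1
Eliminate b (×(-50) and ×(-170), subtract): 17100·a = -22.00 → a = ∂h/∂x = -0.001287
Back-substitute: b = ∂h/∂y = -0.001345.
Flow direction (−∇h) has components (+0.001287 E, +0.001345 N).
Azimuth = atan2(E, N) = atan2(+0.001287, +0.001345) = 43.7° ≈ 044°.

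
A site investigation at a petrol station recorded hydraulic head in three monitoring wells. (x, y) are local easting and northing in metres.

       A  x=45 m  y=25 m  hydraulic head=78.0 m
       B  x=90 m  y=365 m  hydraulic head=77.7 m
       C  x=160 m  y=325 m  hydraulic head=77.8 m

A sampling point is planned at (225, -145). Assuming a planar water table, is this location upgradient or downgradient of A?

upgradient

Three-point gradient (reference A): Δ to B = (45, 340, -0.3), Δ to C = (115, 300, -0.2).
∂h/∂x = +0.0008594, ∂h/∂y = -0.0009961 (det = -25600).
Head at (225, -145) = 78.0 + (+0.0008594)·(180) + (-0.0009961)·(-170) = 78.32 m.
That is higher than the 78.0 m at A, so the point is upgradient.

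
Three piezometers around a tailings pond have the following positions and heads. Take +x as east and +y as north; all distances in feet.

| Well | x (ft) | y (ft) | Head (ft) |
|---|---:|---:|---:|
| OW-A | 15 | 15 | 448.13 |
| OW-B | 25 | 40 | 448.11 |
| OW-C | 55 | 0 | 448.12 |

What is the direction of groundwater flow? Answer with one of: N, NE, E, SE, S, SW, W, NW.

NE

With h = a·x + b·y + c and OW-A as origin, the differences give:
  10·a + 25·b = -0.02
  40·a + (-15)·b = -0.01
Eliminate b (×(-15) and ×25, subtract): -1150·a = 0.550 → a = ∂h/∂x = -0.0004783
Back-substitute: b = ∂h/∂y = -0.0006087.
Flow = −∇h = (+0.0004783 east, +0.0006087 north), which points northeast.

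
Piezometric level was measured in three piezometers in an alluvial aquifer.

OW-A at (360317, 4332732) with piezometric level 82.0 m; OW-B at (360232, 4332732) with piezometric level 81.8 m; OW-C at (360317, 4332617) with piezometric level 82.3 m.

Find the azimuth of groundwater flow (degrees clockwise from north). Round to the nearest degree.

∂h/∂x = (81.8 − 82.0) / (360232 − 360317) = +0.002353
∂h/∂y = (82.3 − 82.0) / (4332617 − 4332732) = -0.002609
Flow direction (−∇h) has components (-0.002353 E, +0.002609 N).
Azimuth = atan2(E, N) = atan2(-0.002353, +0.002609) = 318.0° ≈ 318°.

318°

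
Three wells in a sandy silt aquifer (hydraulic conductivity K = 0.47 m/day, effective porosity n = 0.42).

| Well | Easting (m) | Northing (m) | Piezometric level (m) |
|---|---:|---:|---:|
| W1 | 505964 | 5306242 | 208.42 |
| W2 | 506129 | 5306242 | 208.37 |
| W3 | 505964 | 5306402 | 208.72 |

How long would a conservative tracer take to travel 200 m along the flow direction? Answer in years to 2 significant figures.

∂h/∂x = (208.37 − 208.42) / (506129 − 505964) = -0.0003030
∂h/∂y = (208.72 − 208.42) / (5306402 − 5306242) = +0.001875
|∇h| = √(-0.0003030² + 0.001875²) = 0.001899
Seepage velocity v = K·i/n = 0.47 × 0.001899 / 0.42 = 0.002125 m/day.
t = 200 / 0.002125 = 9.412e+04 days = 258 years.

260 years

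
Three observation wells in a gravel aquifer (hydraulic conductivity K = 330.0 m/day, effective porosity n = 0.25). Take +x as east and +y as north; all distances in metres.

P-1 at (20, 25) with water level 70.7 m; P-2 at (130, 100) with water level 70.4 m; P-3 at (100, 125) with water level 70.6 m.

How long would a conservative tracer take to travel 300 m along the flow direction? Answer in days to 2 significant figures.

With h = a·x + b·y + c and P-1 as origin, the differences give:
  110·a + 75·b = -0.3
  80·a + 100·b = -0.1
Eliminate b (×100 and ×75, subtract): 5000·a = -22.50 → a = ∂h/∂x = -0.004500
Back-substitute: b = ∂h/∂y = +0.002600.
|∇h| = √(-0.004500² + 0.002600²) = 0.005197
Seepage velocity v = K·i/n = 330.0 × 0.005197 / 0.25 = 6.86 m/day.
t = 300 / 6.86 = 43.73 days.

44 days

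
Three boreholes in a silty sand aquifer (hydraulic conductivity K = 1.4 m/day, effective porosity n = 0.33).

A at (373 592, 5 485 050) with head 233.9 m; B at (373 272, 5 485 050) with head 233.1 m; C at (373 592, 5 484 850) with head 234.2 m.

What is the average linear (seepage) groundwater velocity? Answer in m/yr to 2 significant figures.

4.5 m/yr

∂h/∂x = (233.1 − 233.9) / (373272 − 373592) = +0.002500
∂h/∂y = (234.2 − 233.9) / (5484850 − 5485050) = -0.001500
|∇h| = √(0.002500² + -0.001500²) = 0.002915
Seepage velocity v = K·i/n = 1.4 × 0.002915 / 0.33 = 0.01237 m/day = 4.518 m/yr.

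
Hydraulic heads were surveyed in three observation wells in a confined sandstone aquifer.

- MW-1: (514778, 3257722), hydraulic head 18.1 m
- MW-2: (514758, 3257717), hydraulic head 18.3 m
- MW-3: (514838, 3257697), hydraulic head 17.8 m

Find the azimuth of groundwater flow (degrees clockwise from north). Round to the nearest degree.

Three-point gradient (reference MW-1): Δ to MW-2 = (-20, -5, +0.2), Δ to MW-3 = (60, -25, -0.3).
∂h/∂x = -0.008125, ∂h/∂y = -0.007500 (det = 800).
Flow direction (−∇h) has components (+0.008125 E, +0.007500 N).
Azimuth = atan2(E, N) = atan2(+0.008125, +0.007500) = 47.3° ≈ 047°.

047°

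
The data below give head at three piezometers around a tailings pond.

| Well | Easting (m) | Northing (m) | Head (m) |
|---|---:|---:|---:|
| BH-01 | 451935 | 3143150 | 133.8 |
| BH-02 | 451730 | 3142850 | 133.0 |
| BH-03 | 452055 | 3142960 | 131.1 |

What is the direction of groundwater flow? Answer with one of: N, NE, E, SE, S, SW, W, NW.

SE

With h = a·x + b·y + c and BH-01 as origin, the differences give:
  (-205)·a + (-300)·b = -0.8
  120·a + (-190)·b = -2.7
Eliminate b (×(-190) and ×(-300), subtract): 74950·a = -658.00 → a = ∂h/∂x = -0.008779
Back-substitute: b = ∂h/∂y = +0.008666.
Flow = −∇h = (+0.008779 east, -0.008666 north), which points southeast.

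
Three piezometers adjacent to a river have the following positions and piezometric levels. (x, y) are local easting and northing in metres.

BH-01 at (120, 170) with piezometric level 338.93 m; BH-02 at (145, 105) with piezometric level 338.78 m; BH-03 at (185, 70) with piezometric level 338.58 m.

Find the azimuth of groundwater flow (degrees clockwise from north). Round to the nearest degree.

Three-point gradient (reference BH-01): Δ to BH-02 = (25, -65, -0.15), Δ to BH-03 = (65, -100, -0.35).
∂h/∂x = -0.004493, ∂h/∂y = +0.0005797 (det = 1725).
Flow direction (−∇h) has components (+0.004493 E, -0.0005797 N).
Azimuth = atan2(E, N) = atan2(+0.004493, -0.0005797) = 97.4° ≈ 097°.

097°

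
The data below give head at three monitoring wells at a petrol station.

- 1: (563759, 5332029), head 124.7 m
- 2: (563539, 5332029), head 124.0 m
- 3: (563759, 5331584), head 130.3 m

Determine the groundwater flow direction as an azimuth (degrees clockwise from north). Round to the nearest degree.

∂h/∂x = (124.0 − 124.7) / (563539 − 563759) = +0.003182
∂h/∂y = (130.3 − 124.7) / (5331584 − 5332029) = -0.01258
Flow direction (−∇h) has components (-0.003182 E, +0.01258 N).
Azimuth = atan2(E, N) = atan2(-0.003182, +0.01258) = 345.8° ≈ 346°.

346°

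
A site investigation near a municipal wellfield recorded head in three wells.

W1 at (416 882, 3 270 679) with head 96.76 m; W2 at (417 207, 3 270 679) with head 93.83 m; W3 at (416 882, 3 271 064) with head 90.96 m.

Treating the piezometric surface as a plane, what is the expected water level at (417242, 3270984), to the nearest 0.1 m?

∂h/∂x = (93.83 − 96.76) / (417207 − 416882) = -0.009015
∂h/∂y = (90.96 − 96.76) / (3271064 − 3270679) = -0.01506
h(417242, 3270984) = 96.76 + (-0.009015)·(360) + (-0.01506)·(305) = 96.76 -3.246 -4.595 = 88.920 m.

88.9 m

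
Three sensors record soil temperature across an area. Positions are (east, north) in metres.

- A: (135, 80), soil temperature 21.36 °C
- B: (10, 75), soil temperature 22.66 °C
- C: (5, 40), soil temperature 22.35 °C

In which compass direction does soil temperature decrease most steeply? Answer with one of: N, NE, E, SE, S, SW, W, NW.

Taking A as reference: B−A = (-125, -5, +1.30); C−A = (-130, -40, +0.99).
Determinant of the coordinate differences = (-125)·(-40) − (-130)·(-5) = 4350.
∂T/∂x = [(+1.30)·(-40) − (+0.99)·(-5)] / 4350 = -0.01082
∂T/∂y = [(-125)·(+0.99) − (-130)·(+1.30)] / 4350 = +0.01040
Steepest decrease is along −∇f = (+0.01082 E, -0.01040 N) → southeast.

SE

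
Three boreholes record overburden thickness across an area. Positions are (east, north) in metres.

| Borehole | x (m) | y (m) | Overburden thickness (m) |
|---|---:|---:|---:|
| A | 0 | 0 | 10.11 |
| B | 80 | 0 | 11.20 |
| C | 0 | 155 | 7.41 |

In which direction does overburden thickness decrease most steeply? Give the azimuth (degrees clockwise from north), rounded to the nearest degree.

∂d/∂x = (11.20 − 10.11) / (80 − 0) = +0.01362
∂d/∂y = (7.41 − 10.11) / (155 − 0) = -0.01742
Steepest decrease is along −∇f: components (-0.01362 E, +0.01742 N).
Azimuth = atan2(-0.01362, +0.01742) = 322.0° ≈ 322°.

322°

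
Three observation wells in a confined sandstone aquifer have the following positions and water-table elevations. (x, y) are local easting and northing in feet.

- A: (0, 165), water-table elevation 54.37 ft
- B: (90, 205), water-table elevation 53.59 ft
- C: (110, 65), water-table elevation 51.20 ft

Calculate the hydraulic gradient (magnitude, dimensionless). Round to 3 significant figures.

Taking A as reference: B−A = (90, 40, -0.78); C−A = (110, -100, -3.17).
Solve a·Δx + b·Δy = Δh: det = 90·(-100) − 110·40 = -13400.
∂h/∂x = [(-0.78)·(-100) − (-3.17)·40] / -13400 = -0.01528
∂h/∂y = [90·(-3.17) − 110·(-0.78)] / -13400 = +0.01489
|∇h| = √(-0.01528² + 0.01489²) = 0.02134

0.0213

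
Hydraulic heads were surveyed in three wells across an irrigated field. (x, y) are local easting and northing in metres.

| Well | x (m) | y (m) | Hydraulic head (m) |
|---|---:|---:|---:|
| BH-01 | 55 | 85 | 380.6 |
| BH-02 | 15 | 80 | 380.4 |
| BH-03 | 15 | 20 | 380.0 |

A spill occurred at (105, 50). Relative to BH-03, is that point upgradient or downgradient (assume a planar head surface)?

upgradient

With h = a·x + b·y + c and BH-01 as origin, the differences give:
  (-40)·a + (-5)·b = -0.2
  (-40)·a + (-65)·b = -0.6
Eliminate b (×(-65) and ×(-5), subtract): 2400·a = 10.00 → a = ∂h/∂x = +0.004167
Back-substitute: b = ∂h/∂y = +0.006667.
Head at (105, 50) = 380.6 + (+0.004167)·(50) + (+0.006667)·(-35) = 380.58 m.
That is higher than the 380.0 m at BH-03, so the point is upgradient.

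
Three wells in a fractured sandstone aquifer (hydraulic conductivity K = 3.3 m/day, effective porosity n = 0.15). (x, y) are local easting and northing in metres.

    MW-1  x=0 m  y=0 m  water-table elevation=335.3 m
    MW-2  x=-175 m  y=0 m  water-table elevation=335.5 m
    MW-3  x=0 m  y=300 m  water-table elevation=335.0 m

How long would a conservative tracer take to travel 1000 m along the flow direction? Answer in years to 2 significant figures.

82 years

∂h/∂x = (335.5 − 335.3) / (-175 − 0) = -0.001143
∂h/∂y = (335.0 − 335.3) / (300 − 0) = -0.001000
|∇h| = √(-0.001143² + -0.001000²) = 0.001519
Seepage velocity v = K·i/n = 3.3 × 0.001519 / 0.15 = 0.03342 m/day.
t = 1000 / 0.03342 = 2.992e+04 days = 81.9 years.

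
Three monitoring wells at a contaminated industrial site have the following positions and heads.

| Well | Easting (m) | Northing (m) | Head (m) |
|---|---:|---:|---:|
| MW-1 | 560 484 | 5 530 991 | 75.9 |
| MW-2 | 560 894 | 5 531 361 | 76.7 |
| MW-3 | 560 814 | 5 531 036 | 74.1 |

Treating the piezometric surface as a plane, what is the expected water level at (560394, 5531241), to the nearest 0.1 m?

78.9 m

With h = a·x + b·y + c and MW-1 as origin, the differences give:
  410·a + 370·b = +0.8
  330·a + 45·b = -1.8
Eliminate b (×45 and ×370, subtract): -103650·a = 702.00 → a = ∂h/∂x = -0.006773
Back-substitute: b = ∂h/∂y = +0.009667.
h(560394, 5531241) = 75.9 + (-0.006773)·(-90) + (+0.009667)·(250) = 75.9 +0.610 +2.417 = 78.926 m.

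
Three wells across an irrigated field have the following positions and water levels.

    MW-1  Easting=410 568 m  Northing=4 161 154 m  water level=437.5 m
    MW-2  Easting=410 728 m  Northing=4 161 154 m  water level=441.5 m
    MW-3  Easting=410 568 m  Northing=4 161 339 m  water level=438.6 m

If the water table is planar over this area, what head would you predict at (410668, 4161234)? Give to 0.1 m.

440.5 m

∂h/∂x = (441.5 − 437.5) / (410728 − 410568) = +0.02500
∂h/∂y = (438.6 − 437.5) / (4161339 − 4161154) = +0.005946
h(410668, 4161234) = 437.5 + (+0.02500)·(100) + (+0.005946)·(80) = 437.5 +2.500 +0.476 = 440.476 m.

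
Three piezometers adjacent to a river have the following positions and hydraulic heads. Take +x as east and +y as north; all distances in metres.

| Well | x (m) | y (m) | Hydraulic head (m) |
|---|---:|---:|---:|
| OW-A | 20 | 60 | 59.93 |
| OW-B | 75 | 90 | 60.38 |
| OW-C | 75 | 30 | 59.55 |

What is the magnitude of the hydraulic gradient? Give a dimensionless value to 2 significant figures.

0.014

Taking OW-A as reference: OW-B−OW-A = (55, 30, +0.45); OW-C−OW-A = (55, -30, -0.38).
Determinant of the coordinate differences = 55·(-30) − 55·30 = -3300.
∂h/∂x = [(+0.45)·(-30) − (-0.38)·30] / -3300 = +0.0006364
∂h/∂y = [55·(-0.38) − 55·(+0.45)] / -3300 = +0.01383
|∇h| = √(0.0006364² + 0.01383²) = 0.01384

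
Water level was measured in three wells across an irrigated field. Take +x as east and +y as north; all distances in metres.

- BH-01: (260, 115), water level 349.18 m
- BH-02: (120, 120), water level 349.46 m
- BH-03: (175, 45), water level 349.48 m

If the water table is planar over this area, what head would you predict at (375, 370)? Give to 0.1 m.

Three-point gradient (reference BH-01): Δ to BH-02 = (-140, 5, +0.28), Δ to BH-03 = (-85, -70, +0.30).
∂h/∂x = -0.002064, ∂h/∂y = -0.001780 (det = 10225).
h(375, 370) = 349.18 + (-0.002064)·(115) + (-0.001780)·(255) = 349.18 -0.237 -0.454 = 348.489 m.

348.5 m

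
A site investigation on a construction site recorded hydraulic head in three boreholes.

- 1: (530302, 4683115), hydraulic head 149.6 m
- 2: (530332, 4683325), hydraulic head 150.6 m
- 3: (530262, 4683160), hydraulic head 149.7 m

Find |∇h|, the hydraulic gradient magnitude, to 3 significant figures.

0.00505

Taking 1 as reference: 2−1 = (30, 210, +1.0); 3−1 = (-40, 45, +0.1).
Determinant of the coordinate differences = 30·45 − (-40)·210 = 9750.
∂h/∂x = [(+1.0)·45 − (+0.1)·210] / 9750 = +0.002462
∂h/∂y = [30·(+0.1) − (-40)·(+1.0)] / 9750 = +0.004410
|∇h| = √(0.002462² + 0.004410²) = 0.005051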